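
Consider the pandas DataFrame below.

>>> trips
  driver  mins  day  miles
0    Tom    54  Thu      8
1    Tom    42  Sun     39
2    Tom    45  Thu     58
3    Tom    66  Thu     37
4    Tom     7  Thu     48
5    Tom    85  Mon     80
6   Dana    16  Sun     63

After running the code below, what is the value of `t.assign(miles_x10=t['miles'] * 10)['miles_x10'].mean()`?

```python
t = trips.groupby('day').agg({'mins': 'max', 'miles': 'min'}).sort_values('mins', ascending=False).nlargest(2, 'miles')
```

595.0

group by day: max(mins), min(miles):
     mins  miles
day             
Mon    85     80
Sun    42     39
Thu    66      8
sort by mins descending:
     mins  miles
day             
Mon    85     80
Thu    66      8
Sun    42     39
take 2 rows with largest miles:
     mins  miles
day             
Mon    85     80
Sun    42     39
add column miles_x10 = t['miles'] * 10:
     mins  miles  miles_x10
day                        
Mon    85     80        800
Sun    42     39        390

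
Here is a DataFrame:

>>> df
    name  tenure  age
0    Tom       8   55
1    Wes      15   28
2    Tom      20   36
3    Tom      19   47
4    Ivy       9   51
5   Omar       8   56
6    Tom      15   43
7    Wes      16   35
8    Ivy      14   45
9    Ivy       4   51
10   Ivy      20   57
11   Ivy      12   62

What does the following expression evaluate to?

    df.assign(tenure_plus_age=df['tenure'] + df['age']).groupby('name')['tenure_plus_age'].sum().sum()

add column tenure_plus_age = df['tenure'] + df['age']:
    name  tenure  age  tenure_plus_age
0    Tom       8   55               63
1    Wes      15   28               43
2    Tom      20   36               56
3    Tom      19   47               66
4    Ivy       9   51               60
5   Omar       8   56               64
6    Tom      15   43               58
7    Wes      16   35               51
8    Ivy      14   45               59
9    Ivy       4   51               55
10   Ivy      20   57               77
11   Ivy      12   62               74
group by name, sum of tenure_plus_age:
name
Ivy     325
Omar     64
Tom     243
Wes      94
Name: tenure_plus_age, dtype: int64
So sum() = 726.

726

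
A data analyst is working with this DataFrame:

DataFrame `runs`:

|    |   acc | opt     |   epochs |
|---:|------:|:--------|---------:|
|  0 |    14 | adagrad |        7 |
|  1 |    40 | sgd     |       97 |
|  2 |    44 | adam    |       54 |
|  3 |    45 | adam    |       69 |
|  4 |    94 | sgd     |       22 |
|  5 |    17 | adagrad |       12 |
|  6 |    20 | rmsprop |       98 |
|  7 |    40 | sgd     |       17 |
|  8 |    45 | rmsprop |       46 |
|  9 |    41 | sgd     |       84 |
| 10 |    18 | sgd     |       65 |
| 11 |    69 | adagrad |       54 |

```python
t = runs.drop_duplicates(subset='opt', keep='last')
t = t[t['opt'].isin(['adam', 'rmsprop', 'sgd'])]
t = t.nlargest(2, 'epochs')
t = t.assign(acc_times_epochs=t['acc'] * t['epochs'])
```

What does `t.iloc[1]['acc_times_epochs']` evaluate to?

1170

drop duplicate opt (keep=last):
    acc      opt  epochs
3    45     adam      69
8    45  rmsprop      46
10   18      sgd      65
11   69  adagrad      54
filter rows where opt in ['adam', 'rmsprop', 'sgd']:
    acc      opt  epochs
3    45     adam      69
8    45  rmsprop      46
10   18      sgd      65
take 2 rows with largest epochs:
    acc   opt  epochs
3    45  adam      69
10   18   sgd      65
add column acc_times_epochs = t['acc'] * t['epochs']:
    acc   opt  epochs  acc_times_epochs
3    45  adam      69              3105
10   18   sgd      65              1170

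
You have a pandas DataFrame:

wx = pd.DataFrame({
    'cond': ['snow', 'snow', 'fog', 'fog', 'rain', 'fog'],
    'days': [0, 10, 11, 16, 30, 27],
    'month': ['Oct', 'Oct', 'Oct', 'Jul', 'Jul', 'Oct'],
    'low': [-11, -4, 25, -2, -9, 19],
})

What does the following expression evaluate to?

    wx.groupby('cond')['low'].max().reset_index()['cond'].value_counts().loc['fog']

1

group by cond, max of low:
cond
fog     25
rain    -9
snow    -4
Name: low, dtype: int64
reset_index():
   cond  low
0   fog   25
1  rain   -9
2  snow   -4
value_counts of cond:
cond
fog     1
rain    1
snow    1
Name: count, dtype: int64
Then the value at index 'fog': 1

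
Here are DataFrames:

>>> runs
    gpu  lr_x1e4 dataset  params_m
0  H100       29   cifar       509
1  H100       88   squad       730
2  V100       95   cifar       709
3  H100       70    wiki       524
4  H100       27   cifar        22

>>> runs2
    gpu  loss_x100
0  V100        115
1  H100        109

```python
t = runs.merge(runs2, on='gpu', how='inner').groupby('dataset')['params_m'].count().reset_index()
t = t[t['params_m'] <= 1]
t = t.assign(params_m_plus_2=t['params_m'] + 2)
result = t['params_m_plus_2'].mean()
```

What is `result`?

3.0

merge on 'gpu' (how='inner') → 5 rows:
    gpu  lr_x1e4 dataset  params_m  loss_x100
0  H100       29   cifar       509        109
1  H100       88   squad       730        109
2  V100       95   cifar       709        115
3  H100       70    wiki       524        109
4  H100       27   cifar        22        109
group by dataset, count of params_m:
dataset
cifar    3
squad    1
wiki     1
Name: params_m, dtype: int64
reset_index():
  dataset  params_m
0   cifar         3
1   squad         1
2    wiki         1
filter rows where params_m <= 1:
  dataset  params_m
1   squad         1
2    wiki         1
add column params_m_plus_2 = t['params_m'] + 2:
  dataset  params_m  params_m_plus_2
1   squad         1                3
2    wiki         1                3
Taking the mean of column 'params_m_plus_2' gives 3.0.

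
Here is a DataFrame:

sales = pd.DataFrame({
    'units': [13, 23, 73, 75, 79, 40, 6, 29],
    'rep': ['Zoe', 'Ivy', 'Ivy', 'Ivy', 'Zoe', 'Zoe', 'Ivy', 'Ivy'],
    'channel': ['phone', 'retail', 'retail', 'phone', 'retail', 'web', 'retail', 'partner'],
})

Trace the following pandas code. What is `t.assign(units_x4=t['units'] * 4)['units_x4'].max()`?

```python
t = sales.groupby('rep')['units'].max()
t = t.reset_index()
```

316

group by rep, max of units:
rep
Ivy    75
Zoe    79
Name: units, dtype: int64
reset_index():
   rep  units
0  Ivy     75
1  Zoe     79
add column units_x4 = t['units'] * 4:
   rep  units  units_x4
0  Ivy     75       300
1  Zoe     79       316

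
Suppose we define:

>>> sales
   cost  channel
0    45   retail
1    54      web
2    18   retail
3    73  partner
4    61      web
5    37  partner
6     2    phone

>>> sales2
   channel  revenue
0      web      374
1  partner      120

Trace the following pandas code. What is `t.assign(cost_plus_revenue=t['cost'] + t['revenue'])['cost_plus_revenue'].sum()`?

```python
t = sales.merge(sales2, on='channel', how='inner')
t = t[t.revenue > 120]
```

merge on 'channel' (how='inner') → 4 rows:
   cost  channel  revenue
0    54      web      374
1    73  partner      120
2    61      web      374
3    37  partner      120
filter rows where revenue > 120:
   cost channel  revenue
0    54     web      374
2    61     web      374
add column cost_plus_revenue = t['cost'] + t['revenue']:
   cost channel  revenue  cost_plus_revenue
0    54     web      374                428
2    61     web      374                435

863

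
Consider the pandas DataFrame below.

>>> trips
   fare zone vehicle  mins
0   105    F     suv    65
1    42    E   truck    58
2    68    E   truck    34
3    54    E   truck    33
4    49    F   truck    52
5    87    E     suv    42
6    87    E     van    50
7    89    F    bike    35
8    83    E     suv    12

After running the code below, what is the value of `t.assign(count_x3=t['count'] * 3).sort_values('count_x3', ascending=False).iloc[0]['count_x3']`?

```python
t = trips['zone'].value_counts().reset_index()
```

value_counts of zone:
zone
E    6
F    3
Name: count, dtype: int64
reset_index():
  zone  count
0    E      6
1    F      3
add column count_x3 = t['count'] * 3:
  zone  count  count_x3
0    E      6        18
1    F      3         9
sort by count_x3 descending:
  zone  count  count_x3
0    E      6        18
1    F      3         9
So iloc[0]['count_x3'] = 18.

18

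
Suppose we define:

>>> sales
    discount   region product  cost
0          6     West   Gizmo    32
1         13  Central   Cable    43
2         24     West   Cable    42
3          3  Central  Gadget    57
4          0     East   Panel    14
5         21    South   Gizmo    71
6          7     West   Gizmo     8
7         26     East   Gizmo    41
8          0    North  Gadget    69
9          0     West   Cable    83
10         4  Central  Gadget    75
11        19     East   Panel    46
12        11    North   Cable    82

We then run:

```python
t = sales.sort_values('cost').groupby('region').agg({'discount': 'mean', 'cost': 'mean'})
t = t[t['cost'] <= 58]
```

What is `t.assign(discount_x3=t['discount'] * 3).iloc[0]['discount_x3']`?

45.0

sort by cost:
    discount   region product  cost
6          7     West   Gizmo     8
4          0     East   Panel    14
0          6     West   Gizmo    32
7         26     East   Gizmo    41
2         24     West   Cable    42
1         13  Central   Cable    43
11        19     East   Panel    46
3          3  Central  Gadget    57
8          0    North  Gadget    69
5         21    South   Gizmo    71
10         4  Central  Gadget    75
12        11    North   Cable    82
9          0     West   Cable    83
group by region: mean(discount), mean(cost):
          discount       cost
region                       
Central   6.666667  58.333333
East     15.000000  33.666667
North     5.500000  75.500000
South    21.000000  71.000000
West      9.250000  41.250000
filter rows where cost <= 58:
        discount       cost
region                     
East       15.00  33.666667
West        9.25  41.250000
add column discount_x3 = t['discount'] * 3:
        discount       cost  discount_x3
region                                  
East       15.00  33.666667        45.00
West        9.25  41.250000        27.75
So iloc[0]['discount_x3'] = 45.0.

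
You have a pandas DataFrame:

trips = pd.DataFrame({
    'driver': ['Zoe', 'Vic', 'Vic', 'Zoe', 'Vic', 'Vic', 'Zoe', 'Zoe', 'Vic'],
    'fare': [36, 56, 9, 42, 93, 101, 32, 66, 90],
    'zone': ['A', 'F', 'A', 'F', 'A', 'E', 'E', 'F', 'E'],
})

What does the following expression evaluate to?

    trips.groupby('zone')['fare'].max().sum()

260

group by zone, max of fare:
zone
A     93
E    101
F     66
Name: fare, dtype: int64
sum of the resulting series → 260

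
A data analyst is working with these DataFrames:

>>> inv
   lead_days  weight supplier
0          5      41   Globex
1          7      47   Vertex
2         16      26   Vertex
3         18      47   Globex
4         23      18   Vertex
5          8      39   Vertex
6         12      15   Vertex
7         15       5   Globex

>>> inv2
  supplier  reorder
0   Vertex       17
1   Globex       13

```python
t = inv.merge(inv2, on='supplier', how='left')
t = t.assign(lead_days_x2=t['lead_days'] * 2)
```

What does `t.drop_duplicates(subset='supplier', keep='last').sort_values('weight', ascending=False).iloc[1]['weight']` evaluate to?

5

merge on 'supplier' (how='left') → 8 rows:
   lead_days  weight supplier  reorder
0          5      41   Globex       13
1          7      47   Vertex       17
2         16      26   Vertex       17
3         18      47   Globex       13
4         23      18   Vertex       17
5          8      39   Vertex       17
6         12      15   Vertex       17
7         15       5   Globex       13
add column lead_days_x2 = t['lead_days'] * 2:
   lead_days  weight supplier  reorder  lead_days_x2
0          5      41   Globex       13            10
1          7      47   Vertex       17            14
2         16      26   Vertex       17            32
3         18      47   Globex       13            36
4         23      18   Vertex       17            46
5          8      39   Vertex       17            16
6         12      15   Vertex       17            24
7         15       5   Globex       13            30
drop duplicate supplier (keep=last):
   lead_days  weight supplier  reorder  lead_days_x2
6         12      15   Vertex       17            24
7         15       5   Globex       13            30
sort by weight descending:
   lead_days  weight supplier  reorder  lead_days_x2
6         12      15   Vertex       17            24
7         15       5   Globex       13            30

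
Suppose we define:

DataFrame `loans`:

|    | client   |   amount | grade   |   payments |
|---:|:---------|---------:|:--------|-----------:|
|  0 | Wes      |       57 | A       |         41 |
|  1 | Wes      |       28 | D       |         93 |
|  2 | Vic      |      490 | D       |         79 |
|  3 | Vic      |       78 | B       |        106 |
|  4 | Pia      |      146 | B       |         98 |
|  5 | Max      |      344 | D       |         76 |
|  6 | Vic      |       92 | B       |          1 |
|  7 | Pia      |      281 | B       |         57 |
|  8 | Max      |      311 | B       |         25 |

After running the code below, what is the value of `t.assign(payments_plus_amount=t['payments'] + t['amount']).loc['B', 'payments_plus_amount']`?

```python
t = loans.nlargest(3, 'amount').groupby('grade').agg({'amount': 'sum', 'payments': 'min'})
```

336

take 3 rows with largest amount:
  client  amount grade  payments
2    Vic     490     D        79
5    Max     344     D        76
8    Max     311     B        25
group by grade: sum(amount), min(payments):
       amount  payments
grade                  
B         311        25
D         834        76
add column payments_plus_amount = t['payments'] + t['amount']:
       amount  payments  payments_plus_amount
grade                                        
B         311        25                   336
D         834        76                   910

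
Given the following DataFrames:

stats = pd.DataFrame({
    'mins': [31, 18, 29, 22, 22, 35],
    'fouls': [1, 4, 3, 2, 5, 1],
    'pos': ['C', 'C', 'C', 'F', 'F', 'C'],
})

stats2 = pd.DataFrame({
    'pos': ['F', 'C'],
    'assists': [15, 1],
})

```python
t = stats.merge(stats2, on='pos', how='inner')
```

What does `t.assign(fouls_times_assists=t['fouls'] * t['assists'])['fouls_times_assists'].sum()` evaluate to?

114

merge on 'pos' (how='inner') → 6 rows:
   mins  fouls pos  assists
0    31      1   C        1
1    18      4   C        1
2    29      3   C        1
3    22      2   F       15
4    22      5   F       15
5    35      1   C        1
add column fouls_times_assists = t['fouls'] * t['assists']:
   mins  fouls pos  assists  fouls_times_assists
0    31      1   C        1                    1
1    18      4   C        1                    4
2    29      3   C        1                    3
3    22      2   F       15                   30
4    22      5   F       15                   75
5    35      1   C        1                    1
The sum of column 'fouls_times_assists' is 114.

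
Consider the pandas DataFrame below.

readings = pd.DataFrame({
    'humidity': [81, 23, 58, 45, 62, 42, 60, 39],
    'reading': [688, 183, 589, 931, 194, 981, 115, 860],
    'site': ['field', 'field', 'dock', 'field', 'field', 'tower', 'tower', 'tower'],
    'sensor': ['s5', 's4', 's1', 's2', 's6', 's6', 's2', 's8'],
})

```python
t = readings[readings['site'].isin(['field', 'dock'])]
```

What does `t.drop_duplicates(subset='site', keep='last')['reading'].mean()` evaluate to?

391.5

filter rows where site in ['field', 'dock']:
   humidity  reading   site sensor
0        81      688  field     s5
1        23      183  field     s4
2        58      589   dock     s1
3        45      931  field     s2
4        62      194  field     s6
drop duplicate site (keep=last):
   humidity  reading   site sensor
2        58      589   dock     s1
4        62      194  field     s6
Finally, mean of column 'reading' = 391.5.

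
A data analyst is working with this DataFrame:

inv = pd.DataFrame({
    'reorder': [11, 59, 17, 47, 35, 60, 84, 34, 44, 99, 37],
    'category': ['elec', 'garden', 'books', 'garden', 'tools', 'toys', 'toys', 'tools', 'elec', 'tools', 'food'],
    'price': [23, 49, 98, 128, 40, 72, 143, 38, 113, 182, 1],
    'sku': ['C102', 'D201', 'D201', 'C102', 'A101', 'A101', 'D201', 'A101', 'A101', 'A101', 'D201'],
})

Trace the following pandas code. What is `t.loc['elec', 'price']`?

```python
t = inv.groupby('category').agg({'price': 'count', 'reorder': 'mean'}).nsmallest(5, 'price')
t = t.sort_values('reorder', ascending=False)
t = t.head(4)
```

group by category: count(price), mean(reorder):
          price  reorder
category                
books         1     17.0
elec          2     27.5
food          1     37.0
garden        2     53.0
tools         3     56.0
toys          2     72.0
take 5 rows with smallest price:
          price  reorder
category                
books         1     17.0
food          1     37.0
elec          2     27.5
garden        2     53.0
toys          2     72.0
sort by reorder descending:
          price  reorder
category                
toys          2     72.0
garden        2     53.0
food          1     37.0
elec          2     27.5
books         1     17.0
take first 4 rows:
          price  reorder
category                
toys          2     72.0
garden        2     53.0
food          1     37.0
elec          2     27.5
Hence 2.

2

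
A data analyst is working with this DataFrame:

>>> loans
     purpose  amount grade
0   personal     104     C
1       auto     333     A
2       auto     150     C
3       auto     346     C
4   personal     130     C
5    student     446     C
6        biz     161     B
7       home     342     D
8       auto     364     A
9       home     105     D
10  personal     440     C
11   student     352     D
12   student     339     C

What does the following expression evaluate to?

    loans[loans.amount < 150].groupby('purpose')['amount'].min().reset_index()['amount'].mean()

104.5

filter rows where amount < 150:
    purpose  amount grade
0  personal     104     C
4  personal     130     C
9      home     105     D
group by purpose, min of amount:
purpose
home        105
personal    104
Name: amount, dtype: int64
reset_index():
    purpose  amount
0      home     105
1  personal     104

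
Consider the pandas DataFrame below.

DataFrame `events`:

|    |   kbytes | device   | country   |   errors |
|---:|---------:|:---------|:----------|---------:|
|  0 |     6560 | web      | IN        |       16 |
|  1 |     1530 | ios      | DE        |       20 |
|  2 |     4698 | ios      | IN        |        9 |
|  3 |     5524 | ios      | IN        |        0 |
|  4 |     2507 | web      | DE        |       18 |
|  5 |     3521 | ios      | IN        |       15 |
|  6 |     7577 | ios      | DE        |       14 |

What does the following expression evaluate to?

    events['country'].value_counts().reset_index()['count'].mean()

3.5

value_counts of country:
country
IN    4
DE    3
Name: count, dtype: int64
reset_index():
  country  count
0      IN      4
1      DE      3
Taking the mean of column 'count' gives 3.5.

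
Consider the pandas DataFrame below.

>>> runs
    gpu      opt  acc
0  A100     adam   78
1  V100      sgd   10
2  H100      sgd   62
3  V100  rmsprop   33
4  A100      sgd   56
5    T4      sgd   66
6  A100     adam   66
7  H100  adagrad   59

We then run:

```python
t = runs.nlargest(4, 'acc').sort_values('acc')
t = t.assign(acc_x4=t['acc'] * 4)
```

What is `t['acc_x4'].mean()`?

take 4 rows with largest acc:
    gpu   opt  acc
0  A100  adam   78
5    T4   sgd   66
6  A100  adam   66
2  H100   sgd   62
sort by acc:
    gpu   opt  acc
2  H100   sgd   62
5    T4   sgd   66
6  A100  adam   66
0  A100  adam   78
add column acc_x4 = t['acc'] * 4:
    gpu   opt  acc  acc_x4
2  H100   sgd   62     248
5    T4   sgd   66     264
6  A100  adam   66     264
0  A100  adam   78     312

272.0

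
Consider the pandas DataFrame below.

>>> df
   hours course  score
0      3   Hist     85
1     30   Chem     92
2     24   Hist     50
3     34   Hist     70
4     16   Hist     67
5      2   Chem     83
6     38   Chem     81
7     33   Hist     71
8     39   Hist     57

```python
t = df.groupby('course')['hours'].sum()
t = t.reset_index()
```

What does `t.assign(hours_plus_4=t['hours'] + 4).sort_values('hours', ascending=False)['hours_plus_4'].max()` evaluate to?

153

group by course, sum of hours:
course
Chem     70
Hist    149
Name: hours, dtype: int64
reset_index():
  course  hours
0   Chem     70
1   Hist    149
add column hours_plus_4 = t['hours'] + 4:
  course  hours  hours_plus_4
0   Chem     70            74
1   Hist    149           153
sort by hours descending:
  course  hours  hours_plus_4
1   Hist    149           153
0   Chem     70            74
So max() = 153.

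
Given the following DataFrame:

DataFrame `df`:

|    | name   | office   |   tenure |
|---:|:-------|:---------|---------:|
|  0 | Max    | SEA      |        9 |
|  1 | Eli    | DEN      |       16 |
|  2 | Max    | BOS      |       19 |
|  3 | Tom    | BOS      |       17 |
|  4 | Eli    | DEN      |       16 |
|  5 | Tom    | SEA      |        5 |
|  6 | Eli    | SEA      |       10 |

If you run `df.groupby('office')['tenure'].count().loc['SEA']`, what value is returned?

3

group by office, count of tenure:
office
BOS    2
DEN    2
SEA    3
Name: tenure, dtype: int64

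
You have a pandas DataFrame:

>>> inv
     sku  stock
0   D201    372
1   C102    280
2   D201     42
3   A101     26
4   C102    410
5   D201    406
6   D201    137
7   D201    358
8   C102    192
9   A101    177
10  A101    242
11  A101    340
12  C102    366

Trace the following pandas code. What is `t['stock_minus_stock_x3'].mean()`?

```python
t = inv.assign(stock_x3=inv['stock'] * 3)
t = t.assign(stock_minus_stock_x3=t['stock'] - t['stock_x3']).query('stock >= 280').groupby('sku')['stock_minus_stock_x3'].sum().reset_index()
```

add column stock_x3 = inv['stock'] * 3:
     sku  stock  stock_x3
0   D201    372      1116
1   C102    280       840
2   D201     42       126
3   A101     26        78
4   C102    410      1230
5   D201    406      1218
6   D201    137       411
7   D201    358      1074
8   C102    192       576
9   A101    177       531
10  A101    242       726
11  A101    340      1020
12  C102    366      1098
add column stock_minus_stock_x3 = t['stock'] - t['stock_x3']:
     sku  stock  stock_x3  stock_minus_stock_x3
0   D201    372      1116                  -744
1   C102    280       840                  -560
2   D201     42       126                   -84
3   A101     26        78                   -52
4   C102    410      1230                  -820
5   D201    406      1218                  -812
6   D201    137       411                  -274
7   D201    358      1074                  -716
8   C102    192       576                  -384
9   A101    177       531                  -354
10  A101    242       726                  -484
11  A101    340      1020                  -680
12  C102    366      1098                  -732
filter rows where stock >= 280:
     sku  stock  stock_x3  stock_minus_stock_x3
0   D201    372      1116                  -744
1   C102    280       840                  -560
4   C102    410      1230                  -820
5   D201    406      1218                  -812
7   D201    358      1074                  -716
11  A101    340      1020                  -680
12  C102    366      1098                  -732
group by sku, sum of stock_minus_stock_x3:
sku
A101    -680
C102   -2112
D201   -2272
Name: stock_minus_stock_x3, dtype: int64
reset_index():
    sku  stock_minus_stock_x3
0  A101                  -680
1  C102                 -2112
2  D201                 -2272
Then the mean of column 'stock_minus_stock_x3': -1688.0

-1688.0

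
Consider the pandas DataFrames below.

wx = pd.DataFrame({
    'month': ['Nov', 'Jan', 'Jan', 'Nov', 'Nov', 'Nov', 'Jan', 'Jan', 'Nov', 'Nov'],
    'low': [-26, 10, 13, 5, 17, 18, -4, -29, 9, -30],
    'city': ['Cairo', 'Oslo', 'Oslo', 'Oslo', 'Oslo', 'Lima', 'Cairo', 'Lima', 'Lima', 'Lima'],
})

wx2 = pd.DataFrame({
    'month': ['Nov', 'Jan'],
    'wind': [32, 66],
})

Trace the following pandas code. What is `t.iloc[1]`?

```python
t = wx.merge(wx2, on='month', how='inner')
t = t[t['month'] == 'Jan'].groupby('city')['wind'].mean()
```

66.0

merge on 'month' (how='inner') → 10 rows:
  month  low   city  wind
0   Nov  -26  Cairo    32
1   Jan   10   Oslo    66
2   Jan   13   Oslo    66
3   Nov    5   Oslo    32
4   Nov   17   Oslo    32
5   Nov   18   Lima    32
6   Jan   -4  Cairo    66
7   Jan  -29   Lima    66
8   Nov    9   Lima    32
9   Nov  -30   Lima    32
filter rows where month == 'Jan':
  month  low   city  wind
1   Jan   10   Oslo    66
2   Jan   13   Oslo    66
6   Jan   -4  Cairo    66
7   Jan  -29   Lima    66
group by city, mean of wind:
city
Cairo    66.0
Lima     66.0
Oslo     66.0
Name: wind, dtype: float64
Hence 66.0.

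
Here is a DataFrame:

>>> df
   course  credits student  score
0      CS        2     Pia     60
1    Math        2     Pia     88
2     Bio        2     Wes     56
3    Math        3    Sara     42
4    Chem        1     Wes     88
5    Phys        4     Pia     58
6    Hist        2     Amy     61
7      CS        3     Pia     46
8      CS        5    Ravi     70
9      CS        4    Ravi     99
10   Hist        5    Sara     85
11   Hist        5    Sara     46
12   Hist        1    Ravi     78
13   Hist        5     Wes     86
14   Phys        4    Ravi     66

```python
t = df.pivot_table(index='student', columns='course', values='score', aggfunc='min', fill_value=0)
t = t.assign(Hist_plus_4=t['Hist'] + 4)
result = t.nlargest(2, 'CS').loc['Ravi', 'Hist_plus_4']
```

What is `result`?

pivot: rows=student, cols=course, min(score):
course   Bio  CS  Chem  Hist  Math  Phys
student                                 
Amy        0   0     0    61     0     0
Pia        0  46     0     0    88    58
Ravi       0  70     0    78     0    66
Sara       0   0     0    46    42     0
Wes       56   0    88    86     0     0
add column Hist_plus_4 = t['Hist'] + 4:
course   Bio  CS  Chem  Hist  Math  Phys  Hist_plus_4
student                                              
Amy        0   0     0    61     0     0           65
Pia        0  46     0     0    88    58            4
Ravi       0  70     0    78     0    66           82
Sara       0   0     0    46    42     0           50
Wes       56   0    88    86     0     0           90
take 2 rows with largest CS:
course   Bio  CS  Chem  Hist  Math  Phys  Hist_plus_4
student                                              
Ravi       0  70     0    78     0    66           82
Pia        0  46     0     0    88    58            4
Reading off the value at row 'Ravi', column 'Hist_plus_4', we get 82.

82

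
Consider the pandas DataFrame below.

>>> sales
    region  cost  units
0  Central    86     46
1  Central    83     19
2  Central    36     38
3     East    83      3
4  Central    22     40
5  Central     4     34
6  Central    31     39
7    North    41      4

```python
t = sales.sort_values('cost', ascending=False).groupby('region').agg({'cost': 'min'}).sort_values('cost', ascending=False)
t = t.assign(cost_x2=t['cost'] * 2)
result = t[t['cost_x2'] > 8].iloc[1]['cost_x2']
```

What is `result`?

sort by cost descending:
    region  cost  units
0  Central    86     46
1  Central    83     19
3     East    83      3
7    North    41      4
2  Central    36     38
6  Central    31     39
4  Central    22     40
5  Central     4     34
group by region, min of cost:
         cost
region       
Central     4
East       83
North      41
sort by cost descending:
         cost
region       
East       83
North      41
Central     4
add column cost_x2 = t['cost'] * 2:
         cost  cost_x2
region                
East       83      166
North      41       82
Central     4        8
filter rows where cost_x2 > 8:
        cost  cost_x2
region               
East      83      166
North     41       82
Reading off the value at position 1, column 'cost_x2', we get 82.

82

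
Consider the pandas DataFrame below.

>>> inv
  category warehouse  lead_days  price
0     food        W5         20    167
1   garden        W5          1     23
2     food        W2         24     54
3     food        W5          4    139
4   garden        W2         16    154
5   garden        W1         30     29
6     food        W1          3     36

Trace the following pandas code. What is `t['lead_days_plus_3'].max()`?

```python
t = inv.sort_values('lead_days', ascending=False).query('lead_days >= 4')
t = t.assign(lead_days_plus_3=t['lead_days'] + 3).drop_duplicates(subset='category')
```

33

sort by lead_days descending:
  category warehouse  lead_days  price
5   garden        W1         30     29
2     food        W2         24     54
0     food        W5         20    167
4   garden        W2         16    154
3     food        W5          4    139
6     food        W1          3     36
1   garden        W5          1     23
filter rows where lead_days >= 4:
  category warehouse  lead_days  price
5   garden        W1         30     29
2     food        W2         24     54
0     food        W5         20    167
4   garden        W2         16    154
3     food        W5          4    139
add column lead_days_plus_3 = t['lead_days'] + 3:
  category warehouse  lead_days  price  lead_days_plus_3
5   garden        W1         30     29                33
2     food        W2         24     54                27
0     food        W5         20    167                23
4   garden        W2         16    154                19
3     food        W5          4    139                 7
drop duplicate category (keep=first):
  category warehouse  lead_days  price  lead_days_plus_3
5   garden        W1         30     29                33
2     food        W2         24     54                27
So max() = 33.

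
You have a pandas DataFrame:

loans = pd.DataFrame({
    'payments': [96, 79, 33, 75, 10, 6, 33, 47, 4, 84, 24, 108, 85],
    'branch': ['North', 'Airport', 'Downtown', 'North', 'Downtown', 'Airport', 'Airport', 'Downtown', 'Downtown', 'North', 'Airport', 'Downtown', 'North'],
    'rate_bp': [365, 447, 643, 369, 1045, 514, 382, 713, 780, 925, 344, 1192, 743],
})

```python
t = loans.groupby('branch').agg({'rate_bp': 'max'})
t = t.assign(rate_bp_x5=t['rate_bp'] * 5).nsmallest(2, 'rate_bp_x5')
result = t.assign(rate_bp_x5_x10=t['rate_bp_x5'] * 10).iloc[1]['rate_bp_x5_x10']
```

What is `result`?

46250

group by branch, max of rate_bp:
          rate_bp
branch           
Airport       514
Downtown     1192
North         925
add column rate_bp_x5 = t['rate_bp'] * 5:
          rate_bp  rate_bp_x5
branch                       
Airport       514        2570
Downtown     1192        5960
North         925        4625
take 2 rows with smallest rate_bp_x5:
         rate_bp  rate_bp_x5
branch                      
Airport      514        2570
North        925        4625
add column rate_bp_x5_x10 = t['rate_bp_x5'] * 10:
         rate_bp  rate_bp_x5  rate_bp_x5_x10
branch                                      
Airport      514        2570           25700
North        925        4625           46250
Taking the value at position 1, column 'rate_bp_x5_x10' gives 46250.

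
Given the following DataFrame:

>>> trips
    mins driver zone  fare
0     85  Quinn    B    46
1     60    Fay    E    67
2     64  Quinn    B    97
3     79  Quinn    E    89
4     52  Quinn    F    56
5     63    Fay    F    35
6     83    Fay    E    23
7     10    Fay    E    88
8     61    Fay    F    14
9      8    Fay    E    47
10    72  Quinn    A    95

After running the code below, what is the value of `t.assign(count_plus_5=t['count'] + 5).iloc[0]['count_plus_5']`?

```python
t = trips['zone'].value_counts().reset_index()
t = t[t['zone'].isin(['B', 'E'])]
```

10

value_counts of zone:
zone
E    5
F    3
B    2
A    1
Name: count, dtype: int64
reset_index():
  zone  count
0    E      5
1    F      3
2    B      2
3    A      1
filter rows where zone in ['B', 'E']:
  zone  count
0    E      5
2    B      2
add column count_plus_5 = t['count'] + 5:
  zone  count  count_plus_5
0    E      5            10
2    B      2             7
The value at position 0, column 'count_plus_5' is 10.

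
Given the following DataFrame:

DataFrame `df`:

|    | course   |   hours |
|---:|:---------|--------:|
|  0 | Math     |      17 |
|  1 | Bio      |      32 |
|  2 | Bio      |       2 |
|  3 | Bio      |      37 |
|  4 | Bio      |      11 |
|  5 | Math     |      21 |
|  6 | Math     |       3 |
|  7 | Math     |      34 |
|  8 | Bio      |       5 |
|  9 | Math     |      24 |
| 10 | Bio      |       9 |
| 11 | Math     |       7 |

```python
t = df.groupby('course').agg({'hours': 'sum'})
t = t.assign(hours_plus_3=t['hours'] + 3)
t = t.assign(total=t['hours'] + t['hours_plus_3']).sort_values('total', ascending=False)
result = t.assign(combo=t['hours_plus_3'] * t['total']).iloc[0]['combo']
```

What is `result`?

23435

group by course, sum of hours:
        hours
course       
Bio        96
Math      106
add column hours_plus_3 = t['hours'] + 3:
        hours  hours_plus_3
course                     
Bio        96            99
Math      106           109
add column total = t['hours'] + t['hours_plus_3']:
        hours  hours_plus_3  total
course                            
Bio        96            99    195
Math      106           109    215
sort by total descending:
        hours  hours_plus_3  total
course                            
Math      106           109    215
Bio        96            99    195
add column combo = t['hours_plus_3'] * t['total']:
        hours  hours_plus_3  total  combo
course                                   
Math      106           109    215  23435
Bio        96            99    195  19305
value at position 0, column 'combo' → 23435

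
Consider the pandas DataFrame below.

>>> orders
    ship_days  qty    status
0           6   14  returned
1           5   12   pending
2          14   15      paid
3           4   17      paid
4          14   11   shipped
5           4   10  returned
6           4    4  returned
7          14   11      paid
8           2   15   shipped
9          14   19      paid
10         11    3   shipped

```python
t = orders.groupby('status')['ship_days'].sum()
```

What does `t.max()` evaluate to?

group by status, sum of ship_days:
status
paid        46
pending      5
returned    14
shipped     27
Name: ship_days, dtype: int64
Reading off the max of the resulting series, we get 46.

46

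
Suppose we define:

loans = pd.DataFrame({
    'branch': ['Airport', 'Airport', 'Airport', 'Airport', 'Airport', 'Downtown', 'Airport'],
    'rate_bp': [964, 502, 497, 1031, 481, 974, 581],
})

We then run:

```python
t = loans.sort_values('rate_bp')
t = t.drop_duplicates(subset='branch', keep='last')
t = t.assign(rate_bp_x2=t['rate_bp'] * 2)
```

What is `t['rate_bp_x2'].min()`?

sort by rate_bp:
     branch  rate_bp
4   Airport      481
2   Airport      497
1   Airport      502
6   Airport      581
0   Airport      964
5  Downtown      974
3   Airport     1031
drop duplicate branch (keep=last):
     branch  rate_bp
5  Downtown      974
3   Airport     1031
add column rate_bp_x2 = t['rate_bp'] * 2:
     branch  rate_bp  rate_bp_x2
5  Downtown      974        1948
3   Airport     1031        2062

1948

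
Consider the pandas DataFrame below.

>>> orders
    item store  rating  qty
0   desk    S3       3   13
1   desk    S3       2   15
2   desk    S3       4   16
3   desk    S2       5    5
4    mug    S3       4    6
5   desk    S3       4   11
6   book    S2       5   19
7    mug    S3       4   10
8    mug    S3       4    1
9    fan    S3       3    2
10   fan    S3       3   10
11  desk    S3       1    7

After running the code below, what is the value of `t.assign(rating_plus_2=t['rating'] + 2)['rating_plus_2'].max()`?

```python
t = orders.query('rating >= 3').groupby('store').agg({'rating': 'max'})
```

filter rows where rating >= 3:
    item store  rating  qty
0   desk    S3       3   13
2   desk    S3       4   16
3   desk    S2       5    5
4    mug    S3       4    6
5   desk    S3       4   11
6   book    S2       5   19
7    mug    S3       4   10
8    mug    S3       4    1
9    fan    S3       3    2
10   fan    S3       3   10
group by store, max of rating:
       rating
store        
S2          5
S3          4
add column rating_plus_2 = t['rating'] + 2:
       rating  rating_plus_2
store                       
S2          5              7
S3          4              6
Then the max of column 'rating_plus_2': 7

7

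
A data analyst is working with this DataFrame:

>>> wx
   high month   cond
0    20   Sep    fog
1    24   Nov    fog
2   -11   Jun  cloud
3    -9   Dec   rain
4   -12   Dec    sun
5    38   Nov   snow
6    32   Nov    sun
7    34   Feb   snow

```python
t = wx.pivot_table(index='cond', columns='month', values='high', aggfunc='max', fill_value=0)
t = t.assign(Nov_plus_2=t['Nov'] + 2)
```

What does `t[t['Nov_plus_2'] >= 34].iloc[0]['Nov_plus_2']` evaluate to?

pivot: rows=cond, cols=month, max(high):
month  Dec  Feb  Jun  Nov  Sep
cond                          
cloud    0    0  -11    0    0
fog      0    0    0   24   20
rain    -9    0    0    0    0
snow     0   34    0   38    0
sun    -12    0    0   32    0
add column Nov_plus_2 = t['Nov'] + 2:
month  Dec  Feb  Jun  Nov  Sep  Nov_plus_2
cond                                      
cloud    0    0  -11    0    0           2
fog      0    0    0   24   20          26
rain    -9    0    0    0    0           2
snow     0   34    0   38    0          40
sun    -12    0    0   32    0          34
filter rows where Nov_plus_2 >= 34:
month  Dec  Feb  Jun  Nov  Sep  Nov_plus_2
cond                                      
snow     0   34    0   38    0          40
sun    -12    0    0   32    0          34
Reading off the value at position 0, column 'Nov_plus_2', we get 40.

40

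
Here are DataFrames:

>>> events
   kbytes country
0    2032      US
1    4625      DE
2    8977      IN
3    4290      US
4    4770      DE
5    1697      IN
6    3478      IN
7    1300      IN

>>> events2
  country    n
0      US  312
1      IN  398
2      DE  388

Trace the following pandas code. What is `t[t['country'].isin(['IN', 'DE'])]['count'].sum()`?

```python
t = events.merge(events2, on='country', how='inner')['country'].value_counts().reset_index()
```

merge on 'country' (how='inner') → 8 rows:
   kbytes country    n
0    2032      US  312
1    4625      DE  388
2    8977      IN  398
3    4290      US  312
4    4770      DE  388
5    1697      IN  398
6    3478      IN  398
7    1300      IN  398
value_counts of country:
country
IN    4
US    2
DE    2
Name: count, dtype: int64
reset_index():
  country  count
0      IN      4
1      US      2
2      DE      2
filter rows where country in ['IN', 'DE']:
  country  count
0      IN      4
2      DE      2
The sum of column 'count' is 6.

6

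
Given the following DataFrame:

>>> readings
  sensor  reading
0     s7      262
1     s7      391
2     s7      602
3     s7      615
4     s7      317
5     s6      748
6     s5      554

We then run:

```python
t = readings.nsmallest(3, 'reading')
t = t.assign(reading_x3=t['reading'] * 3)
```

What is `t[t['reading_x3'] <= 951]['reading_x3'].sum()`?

take 3 rows with smallest reading:
  sensor  reading
0     s7      262
4     s7      317
1     s7      391
add column reading_x3 = t['reading'] * 3:
  sensor  reading  reading_x3
0     s7      262         786
4     s7      317         951
1     s7      391        1173
filter rows where reading_x3 <= 951:
  sensor  reading  reading_x3
0     s7      262         786
4     s7      317         951

1737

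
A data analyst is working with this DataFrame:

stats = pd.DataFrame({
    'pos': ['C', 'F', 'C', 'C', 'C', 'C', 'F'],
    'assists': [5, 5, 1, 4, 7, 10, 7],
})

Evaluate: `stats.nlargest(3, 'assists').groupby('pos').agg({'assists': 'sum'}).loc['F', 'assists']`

take 3 rows with largest assists:
  pos  assists
5   C       10
4   C        7
6   F        7
group by pos, sum of assists:
     assists
pos         
C         17
F          7

7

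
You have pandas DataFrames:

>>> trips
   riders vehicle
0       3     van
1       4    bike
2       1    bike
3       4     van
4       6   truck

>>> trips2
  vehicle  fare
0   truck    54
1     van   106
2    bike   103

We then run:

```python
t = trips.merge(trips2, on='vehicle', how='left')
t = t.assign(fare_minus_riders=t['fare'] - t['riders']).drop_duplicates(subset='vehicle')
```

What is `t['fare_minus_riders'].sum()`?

250

merge on 'vehicle' (how='left') → 5 rows:
   riders vehicle  fare
0       3     van   106
1       4    bike   103
2       1    bike   103
3       4     van   106
4       6   truck    54
add column fare_minus_riders = t['fare'] - t['riders']:
   riders vehicle  fare  fare_minus_riders
0       3     van   106                103
1       4    bike   103                 99
2       1    bike   103                102
3       4     van   106                102
4       6   truck    54                 48
drop duplicate vehicle (keep=first):
   riders vehicle  fare  fare_minus_riders
0       3     van   106                103
1       4    bike   103                 99
4       6   truck    54                 48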